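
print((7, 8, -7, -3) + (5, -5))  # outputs (7, 8, -7, -3, 5, -5)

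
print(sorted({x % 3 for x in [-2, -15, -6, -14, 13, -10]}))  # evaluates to [0, 1, 2]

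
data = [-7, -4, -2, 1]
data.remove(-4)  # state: [-7, -2, 1]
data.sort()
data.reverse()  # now [1, -2, -7]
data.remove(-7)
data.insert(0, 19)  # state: [19, 1, -2]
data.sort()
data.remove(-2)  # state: [1, 19]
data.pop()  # 19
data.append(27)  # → [1, 27]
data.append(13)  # [1, 27, 13]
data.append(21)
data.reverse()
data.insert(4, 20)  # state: [21, 13, 27, 1, 20]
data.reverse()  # [20, 1, 27, 13, 21]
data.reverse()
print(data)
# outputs [21, 13, 27, 1, 20]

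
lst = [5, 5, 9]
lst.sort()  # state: [5, 5, 9]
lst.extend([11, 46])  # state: [5, 5, 9, 11, 46]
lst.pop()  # 46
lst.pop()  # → 11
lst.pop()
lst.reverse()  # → [5, 5]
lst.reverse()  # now [5, 5]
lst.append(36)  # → [5, 5, 36]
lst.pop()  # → 36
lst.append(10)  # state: [5, 5, 10]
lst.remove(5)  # [5, 10]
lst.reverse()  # [10, 5]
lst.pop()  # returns 5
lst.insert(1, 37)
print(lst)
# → [10, 37]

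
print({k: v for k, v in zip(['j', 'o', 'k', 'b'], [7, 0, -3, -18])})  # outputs {'j': 7, 'o': 0, 'k': -3, 'b': -18}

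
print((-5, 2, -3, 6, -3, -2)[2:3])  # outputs (-3,)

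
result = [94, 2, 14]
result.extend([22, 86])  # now [94, 2, 14, 22, 86]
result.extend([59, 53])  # [94, 2, 14, 22, 86, 59, 53]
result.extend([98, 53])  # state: [94, 2, 14, 22, 86, 59, 53, 98, 53]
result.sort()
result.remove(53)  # [2, 14, 22, 53, 59, 86, 94, 98]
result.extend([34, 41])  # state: [2, 14, 22, 53, 59, 86, 94, 98, 34, 41]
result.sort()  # [2, 14, 22, 34, 41, 53, 59, 86, 94, 98]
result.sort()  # [2, 14, 22, 34, 41, 53, 59, 86, 94, 98]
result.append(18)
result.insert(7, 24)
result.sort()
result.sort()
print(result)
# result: [2, 14, 18, 22, 24, 34, 41, 53, 59, 86, 94, 98]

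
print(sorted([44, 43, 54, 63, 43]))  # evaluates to [43, 43, 44, 54, 63]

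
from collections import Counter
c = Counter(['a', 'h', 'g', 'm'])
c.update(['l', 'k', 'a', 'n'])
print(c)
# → Counter({'a': 2, 'h': 1, 'g': 1, 'm': 1, 'l': 1, 'k': 1, 'n': 1})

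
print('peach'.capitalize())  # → Peach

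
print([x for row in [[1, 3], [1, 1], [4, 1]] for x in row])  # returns [1, 3, 1, 1, 4, 1]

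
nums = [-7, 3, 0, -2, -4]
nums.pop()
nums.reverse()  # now [-2, 0, 3, -7]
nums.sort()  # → [-7, -2, 0, 3]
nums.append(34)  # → [-7, -2, 0, 3, 34]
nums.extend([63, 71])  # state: [-7, -2, 0, 3, 34, 63, 71]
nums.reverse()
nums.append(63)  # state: [71, 63, 34, 3, 0, -2, -7, 63]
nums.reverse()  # [63, -7, -2, 0, 3, 34, 63, 71]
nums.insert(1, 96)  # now [63, 96, -7, -2, 0, 3, 34, 63, 71]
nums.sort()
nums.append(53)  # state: [-7, -2, 0, 3, 34, 63, 63, 71, 96, 53]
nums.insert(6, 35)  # [-7, -2, 0, 3, 34, 63, 35, 63, 71, 96, 53]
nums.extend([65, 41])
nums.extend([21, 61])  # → [-7, -2, 0, 3, 34, 63, 35, 63, 71, 96, 53, 65, 41, 21, 61]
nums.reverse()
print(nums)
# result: [61, 21, 41, 65, 53, 96, 71, 63, 35, 63, 34, 3, 0, -2, -7]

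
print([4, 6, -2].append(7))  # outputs None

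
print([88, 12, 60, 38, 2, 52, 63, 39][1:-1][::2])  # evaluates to [12, 38, 52]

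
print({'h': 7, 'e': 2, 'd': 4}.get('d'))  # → 4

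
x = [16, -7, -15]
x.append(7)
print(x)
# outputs [16, -7, -15, 7]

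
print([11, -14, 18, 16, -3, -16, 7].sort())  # None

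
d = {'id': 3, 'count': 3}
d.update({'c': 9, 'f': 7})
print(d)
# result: {'id': 3, 'count': 3, 'c': 9, 'f': 7}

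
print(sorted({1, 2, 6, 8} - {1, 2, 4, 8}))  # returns [6]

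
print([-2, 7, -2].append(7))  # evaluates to None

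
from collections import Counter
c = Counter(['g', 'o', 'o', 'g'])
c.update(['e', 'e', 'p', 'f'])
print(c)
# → Counter({'g': 2, 'o': 2, 'e': 2, 'p': 1, 'f': 1})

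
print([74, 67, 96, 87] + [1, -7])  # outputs [74, 67, 96, 87, 1, -7]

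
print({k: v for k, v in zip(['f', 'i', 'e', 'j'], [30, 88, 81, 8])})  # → {'f': 30, 'i': 88, 'e': 81, 'j': 8}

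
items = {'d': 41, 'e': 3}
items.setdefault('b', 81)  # 81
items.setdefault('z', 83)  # 83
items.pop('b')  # 81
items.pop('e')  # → 3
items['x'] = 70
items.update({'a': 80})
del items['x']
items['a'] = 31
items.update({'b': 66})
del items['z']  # {'d': 41, 'a': 31, 'b': 66}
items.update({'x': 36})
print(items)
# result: {'d': 41, 'a': 31, 'b': 66, 'x': 36}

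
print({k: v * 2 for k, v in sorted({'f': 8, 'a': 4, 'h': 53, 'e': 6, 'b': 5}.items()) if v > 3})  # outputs {'a': 8, 'b': 10, 'e': 12, 'f': 16, 'h': 106}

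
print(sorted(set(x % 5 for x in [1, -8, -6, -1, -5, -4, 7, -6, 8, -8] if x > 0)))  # [1, 2, 3]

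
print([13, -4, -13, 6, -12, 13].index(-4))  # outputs 1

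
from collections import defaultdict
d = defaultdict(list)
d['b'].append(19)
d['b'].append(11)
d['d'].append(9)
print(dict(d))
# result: {'b': [19, 11], 'd': [9]}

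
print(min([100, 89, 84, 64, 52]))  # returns 52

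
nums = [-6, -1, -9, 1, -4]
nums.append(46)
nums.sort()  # [-9, -6, -4, -1, 1, 46]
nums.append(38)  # [-9, -6, -4, -1, 1, 46, 38]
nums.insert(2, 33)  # [-9, -6, 33, -4, -1, 1, 46, 38]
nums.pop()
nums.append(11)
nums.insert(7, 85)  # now [-9, -6, 33, -4, -1, 1, 46, 85, 11]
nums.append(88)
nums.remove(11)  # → [-9, -6, 33, -4, -1, 1, 46, 85, 88]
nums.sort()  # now [-9, -6, -4, -1, 1, 33, 46, 85, 88]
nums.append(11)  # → [-9, -6, -4, -1, 1, 33, 46, 85, 88, 11]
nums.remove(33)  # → [-9, -6, -4, -1, 1, 46, 85, 88, 11]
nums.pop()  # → 11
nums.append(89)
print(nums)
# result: [-9, -6, -4, -1, 1, 46, 85, 88, 89]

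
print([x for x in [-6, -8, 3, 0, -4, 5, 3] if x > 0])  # [3, 5, 3]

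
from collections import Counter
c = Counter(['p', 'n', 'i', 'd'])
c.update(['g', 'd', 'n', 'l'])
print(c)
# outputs Counter({'n': 2, 'd': 2, 'p': 1, 'i': 1, 'g': 1, 'l': 1})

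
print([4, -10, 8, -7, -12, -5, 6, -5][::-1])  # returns [-5, 6, -5, -12, -7, 8, -10, 4]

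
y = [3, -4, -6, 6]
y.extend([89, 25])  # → [3, -4, -6, 6, 89, 25]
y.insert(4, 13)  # [3, -4, -6, 6, 13, 89, 25]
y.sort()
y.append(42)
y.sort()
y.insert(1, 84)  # [-6, 84, -4, 3, 6, 13, 25, 42, 89]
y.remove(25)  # [-6, 84, -4, 3, 6, 13, 42, 89]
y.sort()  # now [-6, -4, 3, 6, 13, 42, 84, 89]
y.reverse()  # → [89, 84, 42, 13, 6, 3, -4, -6]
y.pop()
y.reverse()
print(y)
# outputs [-4, 3, 6, 13, 42, 84, 89]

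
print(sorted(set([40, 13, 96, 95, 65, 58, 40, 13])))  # [13, 40, 58, 65, 95, 96]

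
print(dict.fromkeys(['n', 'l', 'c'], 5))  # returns {'n': 5, 'l': 5, 'c': 5}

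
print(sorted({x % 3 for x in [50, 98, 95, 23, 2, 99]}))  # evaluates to [0, 2]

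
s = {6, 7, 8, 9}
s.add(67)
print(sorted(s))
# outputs [6, 7, 8, 9, 67]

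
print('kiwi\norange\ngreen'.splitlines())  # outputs ['kiwi', 'orange', 'green']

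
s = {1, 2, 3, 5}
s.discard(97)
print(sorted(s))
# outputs [1, 2, 3, 5]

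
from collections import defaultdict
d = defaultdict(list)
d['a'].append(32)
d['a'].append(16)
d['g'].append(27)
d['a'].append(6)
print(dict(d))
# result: {'a': [32, 16, 6], 'g': [27]}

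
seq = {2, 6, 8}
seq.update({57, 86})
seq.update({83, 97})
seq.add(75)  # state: {2, 6, 8, 57, 75, 83, 86, 97}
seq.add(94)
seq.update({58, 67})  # {2, 6, 8, 57, 58, 67, 75, 83, 86, 94, 97}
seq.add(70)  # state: {2, 6, 8, 57, 58, 67, 70, 75, 83, 86, 94, 97}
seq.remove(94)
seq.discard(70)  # {2, 6, 8, 57, 58, 67, 75, 83, 86, 97}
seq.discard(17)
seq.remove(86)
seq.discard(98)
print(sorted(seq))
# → [2, 6, 8, 57, 58, 67, 75, 83, 97]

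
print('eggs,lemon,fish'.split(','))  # ['eggs', 'lemon', 'fish']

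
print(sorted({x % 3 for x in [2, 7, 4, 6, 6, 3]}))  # [0, 1, 2]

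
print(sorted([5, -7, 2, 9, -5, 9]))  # [-7, -5, 2, 5, 9, 9]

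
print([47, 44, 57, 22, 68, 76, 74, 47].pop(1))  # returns 44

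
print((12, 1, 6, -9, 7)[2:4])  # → (6, -9)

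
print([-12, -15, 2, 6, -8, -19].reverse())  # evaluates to None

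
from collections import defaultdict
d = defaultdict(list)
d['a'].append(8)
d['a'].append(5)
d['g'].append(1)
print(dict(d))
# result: {'a': [8, 5], 'g': [1]}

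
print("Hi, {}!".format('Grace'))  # Hi, Grace!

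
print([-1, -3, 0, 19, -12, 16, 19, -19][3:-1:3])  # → [19, 19]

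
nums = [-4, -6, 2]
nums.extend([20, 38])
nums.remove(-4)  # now [-6, 2, 20, 38]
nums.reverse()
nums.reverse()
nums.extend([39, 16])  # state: [-6, 2, 20, 38, 39, 16]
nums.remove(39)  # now [-6, 2, 20, 38, 16]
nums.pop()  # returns 16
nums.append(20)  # [-6, 2, 20, 38, 20]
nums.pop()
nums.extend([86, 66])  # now [-6, 2, 20, 38, 86, 66]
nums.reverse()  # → [66, 86, 38, 20, 2, -6]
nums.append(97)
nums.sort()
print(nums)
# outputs [-6, 2, 20, 38, 66, 86, 97]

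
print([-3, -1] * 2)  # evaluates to [-3, -1, -3, -1]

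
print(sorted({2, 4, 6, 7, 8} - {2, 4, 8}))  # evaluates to [6, 7]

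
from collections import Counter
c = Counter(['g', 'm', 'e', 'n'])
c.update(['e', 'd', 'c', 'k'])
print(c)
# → Counter({'e': 2, 'g': 1, 'm': 1, 'n': 1, 'd': 1, 'c': 1, 'k': 1})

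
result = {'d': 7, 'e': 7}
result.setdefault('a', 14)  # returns 14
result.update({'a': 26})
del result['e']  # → {'d': 7, 'a': 26}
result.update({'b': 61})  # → {'d': 7, 'a': 26, 'b': 61}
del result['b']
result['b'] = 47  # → {'d': 7, 'a': 26, 'b': 47}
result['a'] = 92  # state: {'d': 7, 'a': 92, 'b': 47}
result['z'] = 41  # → {'d': 7, 'a': 92, 'b': 47, 'z': 41}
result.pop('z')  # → 41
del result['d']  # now {'a': 92, 'b': 47}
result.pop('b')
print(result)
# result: {'a': 92}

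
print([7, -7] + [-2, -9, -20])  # [7, -7, -2, -9, -20]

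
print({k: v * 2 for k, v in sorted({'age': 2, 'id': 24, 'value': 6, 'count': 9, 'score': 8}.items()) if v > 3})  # {'count': 18, 'id': 48, 'score': 16, 'value': 12}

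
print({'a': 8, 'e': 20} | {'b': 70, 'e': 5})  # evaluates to {'a': 8, 'e': 5, 'b': 70}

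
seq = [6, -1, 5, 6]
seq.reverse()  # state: [6, 5, -1, 6]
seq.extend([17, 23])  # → [6, 5, -1, 6, 17, 23]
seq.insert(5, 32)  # [6, 5, -1, 6, 17, 32, 23]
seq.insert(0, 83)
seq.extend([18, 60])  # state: [83, 6, 5, -1, 6, 17, 32, 23, 18, 60]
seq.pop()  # 60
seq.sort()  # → [-1, 5, 6, 6, 17, 18, 23, 32, 83]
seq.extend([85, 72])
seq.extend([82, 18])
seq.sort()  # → [-1, 5, 6, 6, 17, 18, 18, 23, 32, 72, 82, 83, 85]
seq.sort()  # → [-1, 5, 6, 6, 17, 18, 18, 23, 32, 72, 82, 83, 85]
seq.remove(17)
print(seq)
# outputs [-1, 5, 6, 6, 18, 18, 23, 32, 72, 82, 83, 85]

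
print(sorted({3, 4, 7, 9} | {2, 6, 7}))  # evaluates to [2, 3, 4, 6, 7, 9]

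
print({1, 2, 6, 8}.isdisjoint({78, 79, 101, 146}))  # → True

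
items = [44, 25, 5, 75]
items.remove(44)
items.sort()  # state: [5, 25, 75]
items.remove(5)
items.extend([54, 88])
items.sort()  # [25, 54, 75, 88]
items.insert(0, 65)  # [65, 25, 54, 75, 88]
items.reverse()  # [88, 75, 54, 25, 65]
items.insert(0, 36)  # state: [36, 88, 75, 54, 25, 65]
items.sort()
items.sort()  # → [25, 36, 54, 65, 75, 88]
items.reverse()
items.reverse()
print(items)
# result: [25, 36, 54, 65, 75, 88]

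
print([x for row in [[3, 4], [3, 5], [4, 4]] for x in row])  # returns [3, 4, 3, 5, 4, 4]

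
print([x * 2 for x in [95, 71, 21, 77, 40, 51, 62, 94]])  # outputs [190, 142, 42, 154, 80, 102, 124, 188]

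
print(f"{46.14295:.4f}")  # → 46.1429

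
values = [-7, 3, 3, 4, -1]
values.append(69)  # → [-7, 3, 3, 4, -1, 69]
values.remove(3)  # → [-7, 3, 4, -1, 69]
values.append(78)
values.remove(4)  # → [-7, 3, -1, 69, 78]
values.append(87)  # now [-7, 3, -1, 69, 78, 87]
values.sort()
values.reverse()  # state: [87, 78, 69, 3, -1, -7]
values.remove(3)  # [87, 78, 69, -1, -7]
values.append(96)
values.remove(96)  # [87, 78, 69, -1, -7]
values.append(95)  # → [87, 78, 69, -1, -7, 95]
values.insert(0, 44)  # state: [44, 87, 78, 69, -1, -7, 95]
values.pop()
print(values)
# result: [44, 87, 78, 69, -1, -7]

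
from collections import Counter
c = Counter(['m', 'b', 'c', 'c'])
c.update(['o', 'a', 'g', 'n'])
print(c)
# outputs Counter({'c': 2, 'm': 1, 'b': 1, 'o': 1, 'a': 1, 'g': 1, 'n': 1})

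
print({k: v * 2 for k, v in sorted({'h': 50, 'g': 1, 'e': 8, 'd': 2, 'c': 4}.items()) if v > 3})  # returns {'c': 8, 'e': 16, 'h': 100}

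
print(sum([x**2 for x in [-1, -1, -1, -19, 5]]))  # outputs 389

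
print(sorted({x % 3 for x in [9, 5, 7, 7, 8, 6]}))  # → [0, 1, 2]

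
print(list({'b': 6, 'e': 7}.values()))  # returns [6, 7]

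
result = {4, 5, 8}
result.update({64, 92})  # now {4, 5, 8, 64, 92}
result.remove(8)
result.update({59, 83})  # {4, 5, 59, 64, 83, 92}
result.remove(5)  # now {4, 59, 64, 83, 92}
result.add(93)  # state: {4, 59, 64, 83, 92, 93}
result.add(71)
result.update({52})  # {4, 52, 59, 64, 71, 83, 92, 93}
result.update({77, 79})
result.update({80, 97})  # {4, 52, 59, 64, 71, 77, 79, 80, 83, 92, 93, 97}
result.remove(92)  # {4, 52, 59, 64, 71, 77, 79, 80, 83, 93, 97}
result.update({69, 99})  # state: {4, 52, 59, 64, 69, 71, 77, 79, 80, 83, 93, 97, 99}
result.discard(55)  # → {4, 52, 59, 64, 69, 71, 77, 79, 80, 83, 93, 97, 99}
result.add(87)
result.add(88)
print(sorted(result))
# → [4, 52, 59, 64, 69, 71, 77, 79, 80, 83, 87, 88, 93, 97, 99]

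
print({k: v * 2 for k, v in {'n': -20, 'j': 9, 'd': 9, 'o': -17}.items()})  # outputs {'n': -40, 'j': 18, 'd': 18, 'o': -34}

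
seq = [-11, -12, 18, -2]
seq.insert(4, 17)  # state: [-11, -12, 18, -2, 17]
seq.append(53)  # [-11, -12, 18, -2, 17, 53]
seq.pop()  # 53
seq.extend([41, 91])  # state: [-11, -12, 18, -2, 17, 41, 91]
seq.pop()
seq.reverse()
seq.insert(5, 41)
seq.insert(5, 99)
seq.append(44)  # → [41, 17, -2, 18, -12, 99, 41, -11, 44]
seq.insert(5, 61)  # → [41, 17, -2, 18, -12, 61, 99, 41, -11, 44]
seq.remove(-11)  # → [41, 17, -2, 18, -12, 61, 99, 41, 44]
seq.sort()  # [-12, -2, 17, 18, 41, 41, 44, 61, 99]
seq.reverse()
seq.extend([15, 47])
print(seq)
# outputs [99, 61, 44, 41, 41, 18, 17, -2, -12, 15, 47]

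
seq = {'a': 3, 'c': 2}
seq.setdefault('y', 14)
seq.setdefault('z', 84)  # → 84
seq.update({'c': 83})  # {'a': 3, 'c': 83, 'y': 14, 'z': 84}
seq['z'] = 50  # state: {'a': 3, 'c': 83, 'y': 14, 'z': 50}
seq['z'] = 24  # {'a': 3, 'c': 83, 'y': 14, 'z': 24}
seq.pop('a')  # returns 3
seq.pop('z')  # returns 24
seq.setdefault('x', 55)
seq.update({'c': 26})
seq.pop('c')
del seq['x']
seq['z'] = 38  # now {'y': 14, 'z': 38}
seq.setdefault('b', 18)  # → 18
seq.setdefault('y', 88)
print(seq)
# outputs {'y': 14, 'z': 38, 'b': 18}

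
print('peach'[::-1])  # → hcaep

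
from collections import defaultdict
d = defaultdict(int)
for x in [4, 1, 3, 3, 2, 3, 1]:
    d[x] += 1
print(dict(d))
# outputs {4: 1, 1: 2, 3: 3, 2: 1}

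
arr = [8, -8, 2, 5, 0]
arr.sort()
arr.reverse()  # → [8, 5, 2, 0, -8]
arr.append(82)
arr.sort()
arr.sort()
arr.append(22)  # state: [-8, 0, 2, 5, 8, 82, 22]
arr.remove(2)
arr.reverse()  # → [22, 82, 8, 5, 0, -8]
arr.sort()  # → [-8, 0, 5, 8, 22, 82]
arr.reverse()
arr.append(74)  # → [82, 22, 8, 5, 0, -8, 74]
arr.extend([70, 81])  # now [82, 22, 8, 5, 0, -8, 74, 70, 81]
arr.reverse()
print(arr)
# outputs [81, 70, 74, -8, 0, 5, 8, 22, 82]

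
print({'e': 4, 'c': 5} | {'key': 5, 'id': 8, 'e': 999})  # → {'e': 999, 'c': 5, 'key': 5, 'id': 8}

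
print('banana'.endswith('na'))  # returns True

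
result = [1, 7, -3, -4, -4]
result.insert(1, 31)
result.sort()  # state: [-4, -4, -3, 1, 7, 31]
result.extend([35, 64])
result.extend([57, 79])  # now [-4, -4, -3, 1, 7, 31, 35, 64, 57, 79]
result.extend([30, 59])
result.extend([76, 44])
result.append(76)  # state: [-4, -4, -3, 1, 7, 31, 35, 64, 57, 79, 30, 59, 76, 44, 76]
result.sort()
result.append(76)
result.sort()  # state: [-4, -4, -3, 1, 7, 30, 31, 35, 44, 57, 59, 64, 76, 76, 76, 79]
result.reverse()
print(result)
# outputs [79, 76, 76, 76, 64, 59, 57, 44, 35, 31, 30, 7, 1, -3, -4, -4]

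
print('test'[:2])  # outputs te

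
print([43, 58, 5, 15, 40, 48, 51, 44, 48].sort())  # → None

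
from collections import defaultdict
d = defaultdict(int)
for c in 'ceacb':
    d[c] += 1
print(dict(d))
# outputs {'c': 2, 'e': 1, 'a': 1, 'b': 1}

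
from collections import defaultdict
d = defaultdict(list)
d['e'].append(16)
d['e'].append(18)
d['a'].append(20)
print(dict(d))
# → {'e': [16, 18], 'a': [20]}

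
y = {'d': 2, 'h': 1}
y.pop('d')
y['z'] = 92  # {'h': 1, 'z': 92}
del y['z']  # {'h': 1}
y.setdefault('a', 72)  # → 72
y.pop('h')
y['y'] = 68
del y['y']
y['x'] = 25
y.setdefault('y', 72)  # 72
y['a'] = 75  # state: {'a': 75, 'x': 25, 'y': 72}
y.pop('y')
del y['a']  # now {'x': 25}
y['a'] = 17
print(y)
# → {'x': 25, 'a': 17}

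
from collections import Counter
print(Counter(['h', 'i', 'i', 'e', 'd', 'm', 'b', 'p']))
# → Counter({'i': 2, 'h': 1, 'e': 1, 'd': 1, 'm': 1, 'b': 1, 'p': 1})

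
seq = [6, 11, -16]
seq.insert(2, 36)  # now [6, 11, 36, -16]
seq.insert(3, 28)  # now [6, 11, 36, 28, -16]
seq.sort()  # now [-16, 6, 11, 28, 36]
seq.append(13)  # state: [-16, 6, 11, 28, 36, 13]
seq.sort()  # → [-16, 6, 11, 13, 28, 36]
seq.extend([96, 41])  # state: [-16, 6, 11, 13, 28, 36, 96, 41]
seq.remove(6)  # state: [-16, 11, 13, 28, 36, 96, 41]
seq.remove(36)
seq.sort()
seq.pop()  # 96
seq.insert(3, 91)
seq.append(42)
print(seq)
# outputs [-16, 11, 13, 91, 28, 41, 42]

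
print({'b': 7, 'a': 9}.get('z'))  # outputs None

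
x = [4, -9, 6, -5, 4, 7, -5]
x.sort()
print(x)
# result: [-9, -5, -5, 4, 4, 6, 7]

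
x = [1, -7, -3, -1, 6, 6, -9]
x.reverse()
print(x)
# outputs [-9, 6, 6, -1, -3, -7, 1]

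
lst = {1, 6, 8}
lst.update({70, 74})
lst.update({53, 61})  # {1, 6, 8, 53, 61, 70, 74}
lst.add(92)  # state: {1, 6, 8, 53, 61, 70, 74, 92}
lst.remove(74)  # {1, 6, 8, 53, 61, 70, 92}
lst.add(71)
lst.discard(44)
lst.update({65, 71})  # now {1, 6, 8, 53, 61, 65, 70, 71, 92}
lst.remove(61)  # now {1, 6, 8, 53, 65, 70, 71, 92}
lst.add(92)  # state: {1, 6, 8, 53, 65, 70, 71, 92}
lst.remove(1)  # {6, 8, 53, 65, 70, 71, 92}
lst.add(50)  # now {6, 8, 50, 53, 65, 70, 71, 92}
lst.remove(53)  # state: {6, 8, 50, 65, 70, 71, 92}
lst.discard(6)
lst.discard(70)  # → {8, 50, 65, 71, 92}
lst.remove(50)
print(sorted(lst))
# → [8, 65, 71, 92]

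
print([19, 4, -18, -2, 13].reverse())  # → None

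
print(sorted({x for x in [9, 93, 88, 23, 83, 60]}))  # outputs [9, 23, 60, 83, 88, 93]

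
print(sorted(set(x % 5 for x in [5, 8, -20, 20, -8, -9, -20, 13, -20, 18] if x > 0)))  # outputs [0, 3]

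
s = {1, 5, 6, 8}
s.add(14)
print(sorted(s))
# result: [1, 5, 6, 8, 14]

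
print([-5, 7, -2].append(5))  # None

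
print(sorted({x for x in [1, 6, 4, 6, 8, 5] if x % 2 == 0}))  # [4, 6, 8]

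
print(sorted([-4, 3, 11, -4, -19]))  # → [-19, -4, -4, 3, 11]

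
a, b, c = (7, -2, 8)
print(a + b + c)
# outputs 13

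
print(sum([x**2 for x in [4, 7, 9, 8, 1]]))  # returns 211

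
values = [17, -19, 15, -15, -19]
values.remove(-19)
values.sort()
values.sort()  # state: [-19, -15, 15, 17]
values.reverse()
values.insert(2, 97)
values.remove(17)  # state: [15, 97, -15, -19]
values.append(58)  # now [15, 97, -15, -19, 58]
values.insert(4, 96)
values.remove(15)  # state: [97, -15, -19, 96, 58]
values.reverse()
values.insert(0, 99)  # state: [99, 58, 96, -19, -15, 97]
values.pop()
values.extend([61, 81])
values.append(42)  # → [99, 58, 96, -19, -15, 61, 81, 42]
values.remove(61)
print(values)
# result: [99, 58, 96, -19, -15, 81, 42]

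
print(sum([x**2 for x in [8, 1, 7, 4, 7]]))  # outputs 179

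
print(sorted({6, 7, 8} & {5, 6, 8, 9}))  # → [6, 8]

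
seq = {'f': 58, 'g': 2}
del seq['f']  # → {'g': 2}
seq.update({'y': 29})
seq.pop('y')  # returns 29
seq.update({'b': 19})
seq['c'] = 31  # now {'g': 2, 'b': 19, 'c': 31}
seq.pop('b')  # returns 19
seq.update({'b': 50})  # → {'g': 2, 'c': 31, 'b': 50}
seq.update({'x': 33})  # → {'g': 2, 'c': 31, 'b': 50, 'x': 33}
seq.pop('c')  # 31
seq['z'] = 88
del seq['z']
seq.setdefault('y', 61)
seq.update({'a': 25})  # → {'g': 2, 'b': 50, 'x': 33, 'y': 61, 'a': 25}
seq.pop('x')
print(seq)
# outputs {'g': 2, 'b': 50, 'y': 61, 'a': 25}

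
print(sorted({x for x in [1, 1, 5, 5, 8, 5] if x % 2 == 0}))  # [8]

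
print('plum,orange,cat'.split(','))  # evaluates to ['plum', 'orange', 'cat']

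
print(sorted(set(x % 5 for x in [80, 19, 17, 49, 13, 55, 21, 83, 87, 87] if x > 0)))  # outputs [0, 1, 2, 3, 4]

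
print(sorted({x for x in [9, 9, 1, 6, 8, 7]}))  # [1, 6, 7, 8, 9]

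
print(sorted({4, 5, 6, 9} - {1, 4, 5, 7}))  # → [6, 9]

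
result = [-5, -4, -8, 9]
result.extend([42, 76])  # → [-5, -4, -8, 9, 42, 76]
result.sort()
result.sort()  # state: [-8, -5, -4, 9, 42, 76]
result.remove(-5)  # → [-8, -4, 9, 42, 76]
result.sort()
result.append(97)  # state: [-8, -4, 9, 42, 76, 97]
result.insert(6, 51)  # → [-8, -4, 9, 42, 76, 97, 51]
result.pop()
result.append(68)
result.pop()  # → 68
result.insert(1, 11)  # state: [-8, 11, -4, 9, 42, 76, 97]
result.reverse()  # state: [97, 76, 42, 9, -4, 11, -8]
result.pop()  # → -8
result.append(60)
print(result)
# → [97, 76, 42, 9, -4, 11, 60]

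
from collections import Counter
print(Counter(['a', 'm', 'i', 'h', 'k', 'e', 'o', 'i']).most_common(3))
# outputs [('i', 2), ('a', 1), ('m', 1)]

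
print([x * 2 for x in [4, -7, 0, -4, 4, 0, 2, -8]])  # [8, -14, 0, -8, 8, 0, 4, -16]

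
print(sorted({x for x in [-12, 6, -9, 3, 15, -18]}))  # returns [-18, -12, -9, 3, 6, 15]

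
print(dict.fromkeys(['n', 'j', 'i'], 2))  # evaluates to {'n': 2, 'j': 2, 'i': 2}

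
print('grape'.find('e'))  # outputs 4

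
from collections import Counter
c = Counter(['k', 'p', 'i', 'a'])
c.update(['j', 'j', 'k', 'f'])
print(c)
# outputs Counter({'k': 2, 'j': 2, 'p': 1, 'i': 1, 'a': 1, 'f': 1})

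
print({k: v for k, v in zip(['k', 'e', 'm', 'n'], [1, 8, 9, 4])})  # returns {'k': 1, 'e': 8, 'm': 9, 'n': 4}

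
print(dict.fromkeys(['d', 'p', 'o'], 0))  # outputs {'d': 0, 'p': 0, 'o': 0}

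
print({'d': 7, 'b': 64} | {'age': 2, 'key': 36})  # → {'d': 7, 'b': 64, 'age': 2, 'key': 36}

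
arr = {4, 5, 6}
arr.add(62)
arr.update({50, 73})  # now {4, 5, 6, 50, 62, 73}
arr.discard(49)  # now {4, 5, 6, 50, 62, 73}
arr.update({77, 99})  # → {4, 5, 6, 50, 62, 73, 77, 99}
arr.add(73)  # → {4, 5, 6, 50, 62, 73, 77, 99}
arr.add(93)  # {4, 5, 6, 50, 62, 73, 77, 93, 99}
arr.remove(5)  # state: {4, 6, 50, 62, 73, 77, 93, 99}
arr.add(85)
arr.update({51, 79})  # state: {4, 6, 50, 51, 62, 73, 77, 79, 85, 93, 99}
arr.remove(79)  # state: {4, 6, 50, 51, 62, 73, 77, 85, 93, 99}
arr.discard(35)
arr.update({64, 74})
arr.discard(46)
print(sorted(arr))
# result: [4, 6, 50, 51, 62, 64, 73, 74, 77, 85, 93, 99]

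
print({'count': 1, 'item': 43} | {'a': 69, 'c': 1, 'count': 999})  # {'count': 999, 'item': 43, 'a': 69, 'c': 1}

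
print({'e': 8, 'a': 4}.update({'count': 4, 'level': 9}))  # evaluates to None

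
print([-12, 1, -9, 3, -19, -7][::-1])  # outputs [-7, -19, 3, -9, 1, -12]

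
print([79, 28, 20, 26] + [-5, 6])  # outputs [79, 28, 20, 26, -5, 6]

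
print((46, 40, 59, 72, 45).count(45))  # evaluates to 1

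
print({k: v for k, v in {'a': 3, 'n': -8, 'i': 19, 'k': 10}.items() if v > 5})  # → {'i': 19, 'k': 10}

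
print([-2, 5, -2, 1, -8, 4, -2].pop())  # -2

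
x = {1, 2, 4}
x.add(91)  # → {1, 2, 4, 91}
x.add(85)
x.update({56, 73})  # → {1, 2, 4, 56, 73, 85, 91}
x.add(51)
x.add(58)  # {1, 2, 4, 51, 56, 58, 73, 85, 91}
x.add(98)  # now {1, 2, 4, 51, 56, 58, 73, 85, 91, 98}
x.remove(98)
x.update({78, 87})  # {1, 2, 4, 51, 56, 58, 73, 78, 85, 87, 91}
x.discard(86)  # {1, 2, 4, 51, 56, 58, 73, 78, 85, 87, 91}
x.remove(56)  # {1, 2, 4, 51, 58, 73, 78, 85, 87, 91}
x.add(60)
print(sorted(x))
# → [1, 2, 4, 51, 58, 60, 73, 78, 85, 87, 91]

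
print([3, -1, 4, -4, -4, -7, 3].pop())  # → 3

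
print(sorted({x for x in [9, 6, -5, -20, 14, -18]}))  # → [-20, -18, -5, 6, 9, 14]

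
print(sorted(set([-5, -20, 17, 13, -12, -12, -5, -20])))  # [-20, -12, -5, 13, 17]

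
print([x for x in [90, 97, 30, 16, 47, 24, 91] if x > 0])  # [90, 97, 30, 16, 47, 24, 91]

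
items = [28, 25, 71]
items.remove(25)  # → [28, 71]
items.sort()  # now [28, 71]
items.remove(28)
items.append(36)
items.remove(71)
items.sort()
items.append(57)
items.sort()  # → [36, 57]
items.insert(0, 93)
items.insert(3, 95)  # [93, 36, 57, 95]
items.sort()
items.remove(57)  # [36, 93, 95]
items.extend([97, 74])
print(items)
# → [36, 93, 95, 97, 74]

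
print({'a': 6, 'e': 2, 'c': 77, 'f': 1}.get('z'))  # None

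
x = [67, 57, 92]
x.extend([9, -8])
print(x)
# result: [67, 57, 92, 9, -8]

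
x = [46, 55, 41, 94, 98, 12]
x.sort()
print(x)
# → [12, 41, 46, 55, 94, 98]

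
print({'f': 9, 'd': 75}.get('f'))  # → 9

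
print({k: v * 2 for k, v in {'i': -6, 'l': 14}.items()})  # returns {'i': -12, 'l': 28}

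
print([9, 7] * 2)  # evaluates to [9, 7, 9, 7]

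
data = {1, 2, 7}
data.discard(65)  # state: {1, 2, 7}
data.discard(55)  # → {1, 2, 7}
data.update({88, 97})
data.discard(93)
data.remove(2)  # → {1, 7, 88, 97}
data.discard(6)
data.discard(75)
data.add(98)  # {1, 7, 88, 97, 98}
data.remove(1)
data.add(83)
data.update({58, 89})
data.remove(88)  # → {7, 58, 83, 89, 97, 98}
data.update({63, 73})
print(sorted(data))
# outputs [7, 58, 63, 73, 83, 89, 97, 98]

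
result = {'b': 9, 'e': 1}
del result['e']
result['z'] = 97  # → {'b': 9, 'z': 97}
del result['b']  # {'z': 97}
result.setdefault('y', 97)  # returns 97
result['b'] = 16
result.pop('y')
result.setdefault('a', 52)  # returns 52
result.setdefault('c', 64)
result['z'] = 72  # {'z': 72, 'b': 16, 'a': 52, 'c': 64}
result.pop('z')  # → 72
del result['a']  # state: {'b': 16, 'c': 64}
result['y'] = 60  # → {'b': 16, 'c': 64, 'y': 60}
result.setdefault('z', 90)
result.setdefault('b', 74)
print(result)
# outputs {'b': 16, 'c': 64, 'y': 60, 'z': 90}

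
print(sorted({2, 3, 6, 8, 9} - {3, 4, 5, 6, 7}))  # [2, 8, 9]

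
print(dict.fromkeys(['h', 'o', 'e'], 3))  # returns {'h': 3, 'o': 3, 'e': 3}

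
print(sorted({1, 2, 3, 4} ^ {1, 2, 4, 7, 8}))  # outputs [3, 7, 8]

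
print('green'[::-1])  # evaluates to neerg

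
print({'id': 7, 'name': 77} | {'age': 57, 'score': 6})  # {'id': 7, 'name': 77, 'age': 57, 'score': 6}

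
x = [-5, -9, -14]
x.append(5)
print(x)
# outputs [-5, -9, -14, 5]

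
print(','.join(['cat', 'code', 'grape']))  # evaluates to cat,code,grape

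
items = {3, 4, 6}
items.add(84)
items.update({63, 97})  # {3, 4, 6, 63, 84, 97}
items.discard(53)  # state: {3, 4, 6, 63, 84, 97}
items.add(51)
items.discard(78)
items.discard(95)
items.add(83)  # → {3, 4, 6, 51, 63, 83, 84, 97}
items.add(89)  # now {3, 4, 6, 51, 63, 83, 84, 89, 97}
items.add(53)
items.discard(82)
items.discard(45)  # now {3, 4, 6, 51, 53, 63, 83, 84, 89, 97}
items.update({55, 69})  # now {3, 4, 6, 51, 53, 55, 63, 69, 83, 84, 89, 97}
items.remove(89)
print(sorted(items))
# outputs [3, 4, 6, 51, 53, 55, 63, 69, 83, 84, 97]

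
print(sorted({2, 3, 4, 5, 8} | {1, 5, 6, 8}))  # [1, 2, 3, 4, 5, 6, 8]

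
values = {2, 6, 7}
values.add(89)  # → {2, 6, 7, 89}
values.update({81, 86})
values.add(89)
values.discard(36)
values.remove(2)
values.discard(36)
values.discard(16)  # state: {6, 7, 81, 86, 89}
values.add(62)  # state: {6, 7, 62, 81, 86, 89}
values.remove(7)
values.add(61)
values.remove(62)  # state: {6, 61, 81, 86, 89}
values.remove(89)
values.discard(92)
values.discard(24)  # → {6, 61, 81, 86}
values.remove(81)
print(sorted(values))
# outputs [6, 61, 86]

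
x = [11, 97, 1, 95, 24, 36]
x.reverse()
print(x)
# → [36, 24, 95, 1, 97, 11]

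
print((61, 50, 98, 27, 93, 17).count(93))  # 1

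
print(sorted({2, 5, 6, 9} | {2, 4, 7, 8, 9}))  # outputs [2, 4, 5, 6, 7, 8, 9]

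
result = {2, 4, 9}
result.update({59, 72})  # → {2, 4, 9, 59, 72}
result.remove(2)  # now {4, 9, 59, 72}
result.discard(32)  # {4, 9, 59, 72}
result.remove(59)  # {4, 9, 72}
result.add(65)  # {4, 9, 65, 72}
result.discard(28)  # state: {4, 9, 65, 72}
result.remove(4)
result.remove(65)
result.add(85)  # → {9, 72, 85}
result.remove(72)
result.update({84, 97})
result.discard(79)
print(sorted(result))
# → [9, 84, 85, 97]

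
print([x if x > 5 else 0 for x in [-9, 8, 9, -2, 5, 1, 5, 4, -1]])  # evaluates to [0, 8, 9, 0, 0, 0, 0, 0, 0]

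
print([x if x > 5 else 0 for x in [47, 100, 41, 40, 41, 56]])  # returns [47, 100, 41, 40, 41, 56]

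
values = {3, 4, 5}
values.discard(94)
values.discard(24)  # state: {3, 4, 5}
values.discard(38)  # {3, 4, 5}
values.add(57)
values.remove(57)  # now {3, 4, 5}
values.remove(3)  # {4, 5}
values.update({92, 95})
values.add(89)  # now {4, 5, 89, 92, 95}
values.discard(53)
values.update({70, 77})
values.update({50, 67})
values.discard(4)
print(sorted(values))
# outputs [5, 50, 67, 70, 77, 89, 92, 95]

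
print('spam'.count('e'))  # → 0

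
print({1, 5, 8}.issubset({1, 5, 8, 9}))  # True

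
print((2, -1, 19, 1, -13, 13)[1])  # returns -1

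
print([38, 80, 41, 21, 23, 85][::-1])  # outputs [85, 23, 21, 41, 80, 38]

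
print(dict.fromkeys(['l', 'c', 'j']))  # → {'l': None, 'c': None, 'j': None}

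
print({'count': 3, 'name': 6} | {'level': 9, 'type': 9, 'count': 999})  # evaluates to {'count': 999, 'name': 6, 'level': 9, 'type': 9}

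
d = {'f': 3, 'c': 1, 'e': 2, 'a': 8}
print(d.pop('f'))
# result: 3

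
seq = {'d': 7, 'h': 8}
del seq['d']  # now {'h': 8}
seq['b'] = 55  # {'h': 8, 'b': 55}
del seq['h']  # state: {'b': 55}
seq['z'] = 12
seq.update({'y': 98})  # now {'b': 55, 'z': 12, 'y': 98}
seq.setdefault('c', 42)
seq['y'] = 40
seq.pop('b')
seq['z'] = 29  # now {'z': 29, 'y': 40, 'c': 42}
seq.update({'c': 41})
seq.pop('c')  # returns 41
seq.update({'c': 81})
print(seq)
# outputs {'z': 29, 'y': 40, 'c': 81}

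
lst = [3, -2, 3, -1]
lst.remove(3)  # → [-2, 3, -1]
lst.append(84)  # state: [-2, 3, -1, 84]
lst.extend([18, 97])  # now [-2, 3, -1, 84, 18, 97]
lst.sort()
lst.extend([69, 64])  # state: [-2, -1, 3, 18, 84, 97, 69, 64]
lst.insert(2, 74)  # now [-2, -1, 74, 3, 18, 84, 97, 69, 64]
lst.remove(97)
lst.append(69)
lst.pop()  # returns 69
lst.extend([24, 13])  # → [-2, -1, 74, 3, 18, 84, 69, 64, 24, 13]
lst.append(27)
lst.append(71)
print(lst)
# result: [-2, -1, 74, 3, 18, 84, 69, 64, 24, 13, 27, 71]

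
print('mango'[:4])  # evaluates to mang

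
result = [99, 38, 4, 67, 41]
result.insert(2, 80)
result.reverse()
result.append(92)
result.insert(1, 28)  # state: [41, 28, 67, 4, 80, 38, 99, 92]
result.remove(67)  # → [41, 28, 4, 80, 38, 99, 92]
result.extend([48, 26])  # [41, 28, 4, 80, 38, 99, 92, 48, 26]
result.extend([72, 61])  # [41, 28, 4, 80, 38, 99, 92, 48, 26, 72, 61]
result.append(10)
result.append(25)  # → [41, 28, 4, 80, 38, 99, 92, 48, 26, 72, 61, 10, 25]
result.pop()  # 25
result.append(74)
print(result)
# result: [41, 28, 4, 80, 38, 99, 92, 48, 26, 72, 61, 10, 74]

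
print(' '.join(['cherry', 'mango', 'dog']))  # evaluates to cherry mango dog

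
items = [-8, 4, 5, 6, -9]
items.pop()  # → -9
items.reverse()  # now [6, 5, 4, -8]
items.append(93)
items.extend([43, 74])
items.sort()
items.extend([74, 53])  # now [-8, 4, 5, 6, 43, 74, 93, 74, 53]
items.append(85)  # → [-8, 4, 5, 6, 43, 74, 93, 74, 53, 85]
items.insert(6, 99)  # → [-8, 4, 5, 6, 43, 74, 99, 93, 74, 53, 85]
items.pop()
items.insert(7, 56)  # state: [-8, 4, 5, 6, 43, 74, 99, 56, 93, 74, 53]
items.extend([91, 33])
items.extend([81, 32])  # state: [-8, 4, 5, 6, 43, 74, 99, 56, 93, 74, 53, 91, 33, 81, 32]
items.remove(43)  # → [-8, 4, 5, 6, 74, 99, 56, 93, 74, 53, 91, 33, 81, 32]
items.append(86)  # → [-8, 4, 5, 6, 74, 99, 56, 93, 74, 53, 91, 33, 81, 32, 86]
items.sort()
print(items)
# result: [-8, 4, 5, 6, 32, 33, 53, 56, 74, 74, 81, 86, 91, 93, 99]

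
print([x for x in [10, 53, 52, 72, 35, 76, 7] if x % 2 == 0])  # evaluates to [10, 52, 72, 76]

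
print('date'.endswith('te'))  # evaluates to True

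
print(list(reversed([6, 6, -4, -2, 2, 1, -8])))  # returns [-8, 1, 2, -2, -4, 6, 6]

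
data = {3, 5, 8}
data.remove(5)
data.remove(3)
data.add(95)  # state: {8, 95}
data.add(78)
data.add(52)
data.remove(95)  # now {8, 52, 78}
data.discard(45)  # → {8, 52, 78}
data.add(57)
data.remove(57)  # {8, 52, 78}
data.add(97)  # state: {8, 52, 78, 97}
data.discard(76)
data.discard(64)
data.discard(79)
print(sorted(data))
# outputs [8, 52, 78, 97]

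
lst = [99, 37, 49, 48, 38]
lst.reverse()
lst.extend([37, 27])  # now [38, 48, 49, 37, 99, 37, 27]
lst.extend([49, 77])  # [38, 48, 49, 37, 99, 37, 27, 49, 77]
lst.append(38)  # [38, 48, 49, 37, 99, 37, 27, 49, 77, 38]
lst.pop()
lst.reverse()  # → [77, 49, 27, 37, 99, 37, 49, 48, 38]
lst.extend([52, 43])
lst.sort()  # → [27, 37, 37, 38, 43, 48, 49, 49, 52, 77, 99]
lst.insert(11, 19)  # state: [27, 37, 37, 38, 43, 48, 49, 49, 52, 77, 99, 19]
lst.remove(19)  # [27, 37, 37, 38, 43, 48, 49, 49, 52, 77, 99]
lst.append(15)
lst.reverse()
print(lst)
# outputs [15, 99, 77, 52, 49, 49, 48, 43, 38, 37, 37, 27]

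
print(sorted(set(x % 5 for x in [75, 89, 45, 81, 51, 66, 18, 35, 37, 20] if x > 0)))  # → [0, 1, 2, 3, 4]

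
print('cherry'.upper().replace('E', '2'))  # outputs CH2RRY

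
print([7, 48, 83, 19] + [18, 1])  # [7, 48, 83, 19, 18, 1]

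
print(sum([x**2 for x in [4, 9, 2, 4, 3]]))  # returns 126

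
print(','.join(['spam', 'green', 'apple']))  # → spam,green,apple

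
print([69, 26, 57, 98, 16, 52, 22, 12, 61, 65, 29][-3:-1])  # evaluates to [61, 65]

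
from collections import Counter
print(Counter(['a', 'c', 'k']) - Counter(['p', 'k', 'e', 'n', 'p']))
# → Counter({'a': 1, 'c': 1})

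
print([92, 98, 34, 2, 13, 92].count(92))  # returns 2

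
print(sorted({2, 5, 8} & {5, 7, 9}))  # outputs [5]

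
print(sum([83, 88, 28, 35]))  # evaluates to 234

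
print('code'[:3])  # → cod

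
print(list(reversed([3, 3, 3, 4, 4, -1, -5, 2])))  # [2, -5, -1, 4, 4, 3, 3, 3]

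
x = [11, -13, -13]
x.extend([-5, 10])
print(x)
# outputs [11, -13, -13, -5, 10]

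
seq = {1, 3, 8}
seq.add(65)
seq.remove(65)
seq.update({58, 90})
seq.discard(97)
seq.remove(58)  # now {1, 3, 8, 90}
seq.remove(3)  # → {1, 8, 90}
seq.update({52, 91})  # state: {1, 8, 52, 90, 91}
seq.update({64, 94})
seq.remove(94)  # {1, 8, 52, 64, 90, 91}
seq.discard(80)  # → {1, 8, 52, 64, 90, 91}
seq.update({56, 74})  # {1, 8, 52, 56, 64, 74, 90, 91}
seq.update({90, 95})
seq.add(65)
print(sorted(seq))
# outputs [1, 8, 52, 56, 64, 65, 74, 90, 91, 95]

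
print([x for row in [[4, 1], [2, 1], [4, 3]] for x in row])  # [4, 1, 2, 1, 4, 3]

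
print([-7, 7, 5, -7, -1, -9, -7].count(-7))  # 3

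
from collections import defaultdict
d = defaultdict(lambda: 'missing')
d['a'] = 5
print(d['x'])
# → missing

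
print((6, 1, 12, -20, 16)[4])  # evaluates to 16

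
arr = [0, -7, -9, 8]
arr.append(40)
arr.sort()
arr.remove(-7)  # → [-9, 0, 8, 40]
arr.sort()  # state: [-9, 0, 8, 40]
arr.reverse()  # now [40, 8, 0, -9]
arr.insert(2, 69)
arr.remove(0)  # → [40, 8, 69, -9]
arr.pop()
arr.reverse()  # [69, 8, 40]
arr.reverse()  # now [40, 8, 69]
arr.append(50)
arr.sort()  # [8, 40, 50, 69]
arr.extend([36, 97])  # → [8, 40, 50, 69, 36, 97]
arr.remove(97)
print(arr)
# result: [8, 40, 50, 69, 36]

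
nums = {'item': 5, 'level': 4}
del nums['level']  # {'item': 5}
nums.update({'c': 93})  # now {'item': 5, 'c': 93}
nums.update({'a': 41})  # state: {'item': 5, 'c': 93, 'a': 41}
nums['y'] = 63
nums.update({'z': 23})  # {'item': 5, 'c': 93, 'a': 41, 'y': 63, 'z': 23}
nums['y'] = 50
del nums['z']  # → {'item': 5, 'c': 93, 'a': 41, 'y': 50}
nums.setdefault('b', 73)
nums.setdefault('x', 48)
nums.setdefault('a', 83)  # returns 41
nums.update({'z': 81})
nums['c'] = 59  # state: {'item': 5, 'c': 59, 'a': 41, 'y': 50, 'b': 73, 'x': 48, 'z': 81}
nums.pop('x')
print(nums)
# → {'item': 5, 'c': 59, 'a': 41, 'y': 50, 'b': 73, 'z': 81}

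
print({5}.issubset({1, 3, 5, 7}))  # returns True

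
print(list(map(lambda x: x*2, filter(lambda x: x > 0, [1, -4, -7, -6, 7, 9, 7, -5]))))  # [2, 14, 18, 14]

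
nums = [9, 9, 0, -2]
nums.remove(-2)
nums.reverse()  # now [0, 9, 9]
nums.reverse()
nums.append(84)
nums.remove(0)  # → [9, 9, 84]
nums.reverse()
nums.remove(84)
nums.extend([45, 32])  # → [9, 9, 45, 32]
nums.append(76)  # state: [9, 9, 45, 32, 76]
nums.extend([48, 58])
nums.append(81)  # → [9, 9, 45, 32, 76, 48, 58, 81]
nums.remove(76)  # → [9, 9, 45, 32, 48, 58, 81]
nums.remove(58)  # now [9, 9, 45, 32, 48, 81]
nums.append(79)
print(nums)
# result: [9, 9, 45, 32, 48, 81, 79]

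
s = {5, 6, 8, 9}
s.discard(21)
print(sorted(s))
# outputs [5, 6, 8, 9]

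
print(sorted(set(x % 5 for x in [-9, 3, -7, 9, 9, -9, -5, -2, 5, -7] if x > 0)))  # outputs [0, 3, 4]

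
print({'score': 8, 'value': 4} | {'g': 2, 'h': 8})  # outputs {'score': 8, 'value': 4, 'g': 2, 'h': 8}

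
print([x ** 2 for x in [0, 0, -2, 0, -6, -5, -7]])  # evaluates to [0, 0, 4, 0, 36, 25, 49]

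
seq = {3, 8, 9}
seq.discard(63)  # {3, 8, 9}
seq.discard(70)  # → {3, 8, 9}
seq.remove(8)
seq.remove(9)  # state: {3}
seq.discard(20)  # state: {3}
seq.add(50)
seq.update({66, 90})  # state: {3, 50, 66, 90}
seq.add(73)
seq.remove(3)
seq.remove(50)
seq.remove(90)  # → {66, 73}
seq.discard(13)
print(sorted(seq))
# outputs [66, 73]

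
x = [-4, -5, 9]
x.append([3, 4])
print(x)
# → [-4, -5, 9, [3, 4]]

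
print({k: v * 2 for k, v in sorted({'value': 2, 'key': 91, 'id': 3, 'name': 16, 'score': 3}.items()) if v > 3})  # {'key': 182, 'name': 32}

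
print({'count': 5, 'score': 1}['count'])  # 5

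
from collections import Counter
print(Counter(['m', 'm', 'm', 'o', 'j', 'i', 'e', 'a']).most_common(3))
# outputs [('m', 3), ('o', 1), ('j', 1)]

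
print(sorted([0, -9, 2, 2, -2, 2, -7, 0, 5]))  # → [-9, -7, -2, 0, 0, 2, 2, 2, 5]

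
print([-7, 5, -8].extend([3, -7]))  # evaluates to None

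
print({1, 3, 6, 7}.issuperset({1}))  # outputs True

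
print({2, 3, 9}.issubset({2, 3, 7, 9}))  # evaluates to True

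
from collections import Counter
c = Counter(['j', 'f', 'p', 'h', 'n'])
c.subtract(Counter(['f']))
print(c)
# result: Counter({'j': 1, 'p': 1, 'h': 1, 'n': 1, 'f': 0})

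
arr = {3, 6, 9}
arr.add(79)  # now {3, 6, 9, 79}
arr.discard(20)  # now {3, 6, 9, 79}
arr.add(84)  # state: {3, 6, 9, 79, 84}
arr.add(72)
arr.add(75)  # {3, 6, 9, 72, 75, 79, 84}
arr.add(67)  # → {3, 6, 9, 67, 72, 75, 79, 84}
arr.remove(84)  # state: {3, 6, 9, 67, 72, 75, 79}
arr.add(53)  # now {3, 6, 9, 53, 67, 72, 75, 79}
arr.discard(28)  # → {3, 6, 9, 53, 67, 72, 75, 79}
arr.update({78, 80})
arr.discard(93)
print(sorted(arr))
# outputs [3, 6, 9, 53, 67, 72, 75, 78, 79, 80]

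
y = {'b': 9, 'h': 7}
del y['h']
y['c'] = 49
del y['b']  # {'c': 49}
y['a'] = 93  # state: {'c': 49, 'a': 93}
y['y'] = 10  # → {'c': 49, 'a': 93, 'y': 10}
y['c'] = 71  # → {'c': 71, 'a': 93, 'y': 10}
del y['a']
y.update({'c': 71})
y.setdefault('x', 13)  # 13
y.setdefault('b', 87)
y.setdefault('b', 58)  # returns 87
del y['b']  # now {'c': 71, 'y': 10, 'x': 13}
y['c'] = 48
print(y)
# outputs {'c': 48, 'y': 10, 'x': 13}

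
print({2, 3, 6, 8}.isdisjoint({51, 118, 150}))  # True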